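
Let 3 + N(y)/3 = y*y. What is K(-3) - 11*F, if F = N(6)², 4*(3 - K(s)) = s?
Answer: -431229/4 ≈ -1.0781e+5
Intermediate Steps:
N(y) = -9 + 3*y² (N(y) = -9 + 3*(y*y) = -9 + 3*y²)
K(s) = 3 - s/4
F = 9801 (F = (-9 + 3*6²)² = (-9 + 3*36)² = (-9 + 108)² = 99² = 9801)
K(-3) - 11*F = (3 - ¼*(-3)) - 11*9801 = (3 + ¾) - 107811 = 15/4 - 107811 = -431229/4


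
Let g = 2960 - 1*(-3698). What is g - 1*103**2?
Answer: -3951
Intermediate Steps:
g = 6658 (g = 2960 + 3698 = 6658)
g - 1*103**2 = 6658 - 1*103**2 = 6658 - 1*10609 = 6658 - 10609 = -3951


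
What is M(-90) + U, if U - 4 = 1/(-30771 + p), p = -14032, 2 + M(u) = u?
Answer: -3942665/44803 ≈ -88.000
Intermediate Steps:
M(u) = -2 + u
U = 179211/44803 (U = 4 + 1/(-30771 - 14032) = 4 + 1/(-44803) = 4 - 1/44803 = 179211/44803 ≈ 4.0000)
M(-90) + U = (-2 - 90) + 179211/44803 = -92 + 179211/44803 = -3942665/44803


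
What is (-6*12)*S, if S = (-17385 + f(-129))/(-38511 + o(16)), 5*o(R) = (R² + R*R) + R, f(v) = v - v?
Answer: -2086200/64009 ≈ -32.592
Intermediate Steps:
f(v) = 0
o(R) = R/5 + 2*R²/5 (o(R) = ((R² + R*R) + R)/5 = ((R² + R²) + R)/5 = (2*R² + R)/5 = (R + 2*R²)/5 = R/5 + 2*R²/5)
S = 28975/64009 (S = (-17385 + 0)/(-38511 + (⅕)*16*(1 + 2*16)) = -17385/(-38511 + (⅕)*16*(1 + 32)) = -17385/(-38511 + (⅕)*16*33) = -17385/(-38511 + 528/5) = -17385/(-192027/5) = -17385*(-5/192027) = 28975/64009 ≈ 0.45267)
(-6*12)*S = -6*12*(28975/64009) = -72*28975/64009 = -2086200/64009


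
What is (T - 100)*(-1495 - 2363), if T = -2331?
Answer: 9378798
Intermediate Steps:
(T - 100)*(-1495 - 2363) = (-2331 - 100)*(-1495 - 2363) = -2431*(-3858) = 9378798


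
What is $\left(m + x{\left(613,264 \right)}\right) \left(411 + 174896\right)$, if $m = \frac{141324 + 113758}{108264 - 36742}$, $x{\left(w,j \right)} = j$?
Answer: $\frac{152492307965}{3251} \approx 4.6906 \cdot 10^{7}$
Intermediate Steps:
$m = \frac{127541}{35761}$ ($m = \frac{255082}{71522} = 255082 \cdot \frac{1}{71522} = \frac{127541}{35761} \approx 3.5665$)
$\left(m + x{\left(613,264 \right)}\right) \left(411 + 174896\right) = \left(\frac{127541}{35761} + 264\right) \left(411 + 174896\right) = \frac{9568445}{35761} \cdot 175307 = \frac{152492307965}{3251}$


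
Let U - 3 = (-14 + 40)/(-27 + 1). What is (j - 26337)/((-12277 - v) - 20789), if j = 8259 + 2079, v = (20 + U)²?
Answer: 15999/33550 ≈ 0.47687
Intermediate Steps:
U = 2 (U = 3 + (-14 + 40)/(-27 + 1) = 3 + 26/(-26) = 3 + 26*(-1/26) = 3 - 1 = 2)
v = 484 (v = (20 + 2)² = 22² = 484)
j = 10338
(j - 26337)/((-12277 - v) - 20789) = (10338 - 26337)/((-12277 - 1*484) - 20789) = -15999/((-12277 - 484) - 20789) = -15999/(-12761 - 20789) = -15999/(-33550) = -15999*(-1/33550) = 15999/33550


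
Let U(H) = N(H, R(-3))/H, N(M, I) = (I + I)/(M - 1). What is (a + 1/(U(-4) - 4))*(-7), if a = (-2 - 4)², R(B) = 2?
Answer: -4753/19 ≈ -250.16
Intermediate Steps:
N(M, I) = 2*I/(-1 + M) (N(M, I) = (2*I)/(-1 + M) = 2*I/(-1 + M))
a = 36 (a = (-6)² = 36)
U(H) = 4/(H*(-1 + H)) (U(H) = (2*2/(-1 + H))/H = (4/(-1 + H))/H = 4/(H*(-1 + H)))
(a + 1/(U(-4) - 4))*(-7) = (36 + 1/(4/(-4*(-1 - 4)) - 4))*(-7) = (36 + 1/(4*(-¼)/(-5) - 4))*(-7) = (36 + 1/(4*(-¼)*(-⅕) - 4))*(-7) = (36 + 1/(⅕ - 4))*(-7) = (36 + 1/(-19/5))*(-7) = (36 - 5/19)*(-7) = (679/19)*(-7) = -4753/19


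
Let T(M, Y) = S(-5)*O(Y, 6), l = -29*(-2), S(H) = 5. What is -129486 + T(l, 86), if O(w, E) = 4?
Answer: -129466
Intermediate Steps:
l = 58
T(M, Y) = 20 (T(M, Y) = 5*4 = 20)
-129486 + T(l, 86) = -129486 + 20 = -129466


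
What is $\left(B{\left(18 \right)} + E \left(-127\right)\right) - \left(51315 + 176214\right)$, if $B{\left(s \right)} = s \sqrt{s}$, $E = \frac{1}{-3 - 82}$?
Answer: $- \frac{19339838}{85} + 54 \sqrt{2} \approx -2.2745 \cdot 10^{5}$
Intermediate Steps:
$E = - \frac{1}{85}$ ($E = \frac{1}{-85} = - \frac{1}{85} \approx -0.011765$)
$B{\left(s \right)} = s^{\frac{3}{2}}$
$\left(B{\left(18 \right)} + E \left(-127\right)\right) - \left(51315 + 176214\right) = \left(18^{\frac{3}{2}} - - \frac{127}{85}\right) - \left(51315 + 176214\right) = \left(54 \sqrt{2} + \frac{127}{85}\right) - 227529 = \left(\frac{127}{85} + 54 \sqrt{2}\right) - 227529 = - \frac{19339838}{85} + 54 \sqrt{2}$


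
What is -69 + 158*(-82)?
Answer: -13025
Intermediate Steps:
-69 + 158*(-82) = -69 - 12956 = -13025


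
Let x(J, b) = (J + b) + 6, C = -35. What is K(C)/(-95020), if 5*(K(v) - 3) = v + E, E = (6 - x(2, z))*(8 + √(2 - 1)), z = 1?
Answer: 47/475100 ≈ 9.8926e-5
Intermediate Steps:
x(J, b) = 6 + J + b
E = -27 (E = (6 - (6 + 2 + 1))*(8 + √(2 - 1)) = (6 - 1*9)*(8 + √1) = (6 - 9)*(8 + 1) = -3*9 = -27)
K(v) = -12/5 + v/5 (K(v) = 3 + (v - 27)/5 = 3 + (-27 + v)/5 = 3 + (-27/5 + v/5) = -12/5 + v/5)
K(C)/(-95020) = (-12/5 + (⅕)*(-35))/(-95020) = (-12/5 - 7)*(-1/95020) = -47/5*(-1/95020) = 47/475100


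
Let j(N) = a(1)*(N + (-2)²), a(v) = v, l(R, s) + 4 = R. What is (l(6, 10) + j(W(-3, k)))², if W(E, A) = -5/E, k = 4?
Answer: 529/9 ≈ 58.778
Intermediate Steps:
l(R, s) = -4 + R
j(N) = 4 + N (j(N) = 1*(N + (-2)²) = 1*(N + 4) = 1*(4 + N) = 4 + N)
(l(6, 10) + j(W(-3, k)))² = ((-4 + 6) + (4 - 5/(-3)))² = (2 + (4 - 5*(-⅓)))² = (2 + (4 + 5/3))² = (2 + 17/3)² = (23/3)² = 529/9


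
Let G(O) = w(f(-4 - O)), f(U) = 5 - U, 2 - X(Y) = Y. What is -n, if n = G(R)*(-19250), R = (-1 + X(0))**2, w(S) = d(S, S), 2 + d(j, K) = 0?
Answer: -38500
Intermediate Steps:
d(j, K) = -2 (d(j, K) = -2 + 0 = -2)
X(Y) = 2 - Y
w(S) = -2
R = 1 (R = (-1 + (2 - 1*0))**2 = (-1 + (2 + 0))**2 = (-1 + 2)**2 = 1**2 = 1)
G(O) = -2
n = 38500 (n = -2*(-19250) = 38500)
-n = -1*38500 = -38500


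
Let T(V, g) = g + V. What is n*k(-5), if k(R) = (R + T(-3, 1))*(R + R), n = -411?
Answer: -28770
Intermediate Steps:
T(V, g) = V + g
k(R) = 2*R*(-2 + R) (k(R) = (R + (-3 + 1))*(R + R) = (R - 2)*(2*R) = (-2 + R)*(2*R) = 2*R*(-2 + R))
n*k(-5) = -822*(-5)*(-2 - 5) = -822*(-5)*(-7) = -411*70 = -28770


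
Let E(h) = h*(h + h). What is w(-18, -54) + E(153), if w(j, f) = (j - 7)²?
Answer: 47443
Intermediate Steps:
w(j, f) = (-7 + j)²
E(h) = 2*h² (E(h) = h*(2*h) = 2*h²)
w(-18, -54) + E(153) = (-7 - 18)² + 2*153² = (-25)² + 2*23409 = 625 + 46818 = 47443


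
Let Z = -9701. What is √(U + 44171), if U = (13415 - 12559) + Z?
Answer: √35326 ≈ 187.95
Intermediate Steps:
U = -8845 (U = (13415 - 12559) - 9701 = 856 - 9701 = -8845)
√(U + 44171) = √(-8845 + 44171) = √35326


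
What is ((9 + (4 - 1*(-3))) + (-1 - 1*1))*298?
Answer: 4172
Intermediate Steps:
((9 + (4 - 1*(-3))) + (-1 - 1*1))*298 = ((9 + (4 + 3)) + (-1 - 1))*298 = ((9 + 7) - 2)*298 = (16 - 2)*298 = 14*298 = 4172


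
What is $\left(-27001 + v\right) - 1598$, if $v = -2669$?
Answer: $-31268$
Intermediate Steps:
$\left(-27001 + v\right) - 1598 = \left(-27001 - 2669\right) - 1598 = -29670 - 1598 = -31268$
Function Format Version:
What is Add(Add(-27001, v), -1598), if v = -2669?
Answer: -31268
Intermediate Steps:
Add(Add(-27001, v), -1598) = Add(Add(-27001, -2669), -1598) = Add(-29670, -1598) = -31268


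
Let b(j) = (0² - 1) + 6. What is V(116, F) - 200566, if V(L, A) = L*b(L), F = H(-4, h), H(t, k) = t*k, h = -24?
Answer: -199986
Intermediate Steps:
H(t, k) = k*t
F = 96 (F = -24*(-4) = 96)
b(j) = 5 (b(j) = (0 - 1) + 6 = -1 + 6 = 5)
V(L, A) = 5*L (V(L, A) = L*5 = 5*L)
V(116, F) - 200566 = 5*116 - 200566 = 580 - 200566 = -199986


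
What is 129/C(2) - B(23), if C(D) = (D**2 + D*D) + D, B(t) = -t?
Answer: 359/10 ≈ 35.900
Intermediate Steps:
C(D) = D + 2*D**2 (C(D) = (D**2 + D**2) + D = 2*D**2 + D = D + 2*D**2)
129/C(2) - B(23) = 129/((2*(1 + 2*2))) - (-1)*23 = 129/((2*(1 + 4))) - 1*(-23) = 129/((2*5)) + 23 = 129/10 + 23 = 359/10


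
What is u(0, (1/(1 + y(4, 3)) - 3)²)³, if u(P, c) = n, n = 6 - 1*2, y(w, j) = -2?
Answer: 64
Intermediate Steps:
n = 4 (n = 6 - 2 = 4)
u(P, c) = 4
u(0, (1/(1 + y(4, 3)) - 3)²)³ = 4³ = 64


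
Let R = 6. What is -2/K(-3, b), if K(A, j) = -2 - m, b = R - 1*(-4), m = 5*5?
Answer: 2/27 ≈ 0.074074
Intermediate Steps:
m = 25
b = 10 (b = 6 - 1*(-4) = 6 + 4 = 10)
K(A, j) = -27 (K(A, j) = -2 - 1*25 = -2 - 25 = -27)
-2/K(-3, b) = -2/(-27) = -2*(-1/27) = 2/27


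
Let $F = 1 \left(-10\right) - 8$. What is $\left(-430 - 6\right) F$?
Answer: $7848$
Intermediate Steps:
$F = -18$ ($F = -10 - 8 = -18$)
$\left(-430 - 6\right) F = \left(-430 - 6\right) \left(-18\right) = \left(-436\right) \left(-18\right) = 7848$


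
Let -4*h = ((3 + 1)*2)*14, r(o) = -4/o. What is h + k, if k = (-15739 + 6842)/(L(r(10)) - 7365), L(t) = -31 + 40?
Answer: -197071/7356 ≈ -26.790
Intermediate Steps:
L(t) = 9
k = 8897/7356 (k = (-15739 + 6842)/(9 - 7365) = -8897/(-7356) = -8897*(-1/7356) = 8897/7356 ≈ 1.2095)
h = -28 (h = -(3 + 1)*2*14/4 = -4*2*14/4 = -2*14 = -1/4*112 = -28)
h + k = -28 + 8897/7356 = -197071/7356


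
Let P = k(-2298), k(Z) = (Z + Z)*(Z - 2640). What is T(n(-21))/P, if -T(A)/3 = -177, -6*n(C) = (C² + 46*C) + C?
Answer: 59/2521672 ≈ 2.3397e-5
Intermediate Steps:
k(Z) = 2*Z*(-2640 + Z) (k(Z) = (2*Z)*(-2640 + Z) = 2*Z*(-2640 + Z))
P = 22695048 (P = 2*(-2298)*(-2640 - 2298) = 2*(-2298)*(-4938) = 22695048)
n(C) = -47*C/6 - C²/6 (n(C) = -((C² + 46*C) + C)/6 = -(C² + 47*C)/6 = -47*C/6 - C²/6)
T(A) = 531 (T(A) = -3*(-177) = 531)
T(n(-21))/P = 531/22695048 = 531*(1/22695048) = 59/2521672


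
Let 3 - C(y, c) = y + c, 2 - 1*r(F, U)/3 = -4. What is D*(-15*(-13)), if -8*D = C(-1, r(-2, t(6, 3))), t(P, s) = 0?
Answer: 1365/4 ≈ 341.25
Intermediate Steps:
r(F, U) = 18 (r(F, U) = 6 - 3*(-4) = 6 + 12 = 18)
C(y, c) = 3 - c - y (C(y, c) = 3 - (y + c) = 3 - (c + y) = 3 + (-c - y) = 3 - c - y)
D = 7/4 (D = -(3 - 1*18 - 1*(-1))/8 = -(3 - 18 + 1)/8 = -1/8*(-14) = 7/4 ≈ 1.7500)
D*(-15*(-13)) = 7*(-15*(-13))/4 = (7/4)*195 = 1365/4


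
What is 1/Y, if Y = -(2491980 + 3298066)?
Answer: -1/5790046 ≈ -1.7271e-7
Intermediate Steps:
Y = -5790046 (Y = -1*5790046 = -5790046)
1/Y = 1/(-5790046) = -1/5790046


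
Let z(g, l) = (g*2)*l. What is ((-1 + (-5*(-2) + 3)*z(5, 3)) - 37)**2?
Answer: 123904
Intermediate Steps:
z(g, l) = 2*g*l (z(g, l) = (2*g)*l = 2*g*l)
((-1 + (-5*(-2) + 3)*z(5, 3)) - 37)**2 = ((-1 + (-5*(-2) + 3)*(2*5*3)) - 37)**2 = ((-1 + (10 + 3)*30) - 37)**2 = ((-1 + 13*30) - 37)**2 = ((-1 + 390) - 37)**2 = (389 - 37)**2 = 352**2 = 123904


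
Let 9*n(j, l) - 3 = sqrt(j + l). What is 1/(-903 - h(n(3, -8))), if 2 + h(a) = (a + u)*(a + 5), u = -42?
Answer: -81*I/(327*sqrt(5) + 54976*I) ≈ -0.0014731 - 1.9593e-5*I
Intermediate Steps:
n(j, l) = 1/3 + sqrt(j + l)/9
h(a) = -2 + (-42 + a)*(5 + a) (h(a) = -2 + (a - 42)*(a + 5) = -2 + (-42 + a)*(5 + a))
1/(-903 - h(n(3, -8))) = 1/(-903 - (-212 + (1/3 + sqrt(3 - 8)/9)**2 - 37*(1/3 + sqrt(3 - 8)/9))) = 1/(-903 - (-212 + (1/3 + sqrt(-5)/9)**2 - 37*(1/3 + sqrt(-5)/9))) = 1/(-903 - (-212 + (1/3 + (I*sqrt(5))/9)**2 - 37*(1/3 + (I*sqrt(5))/9))) = 1/(-903 - (-212 + (1/3 + I*sqrt(5)/9)**2 - 37*(1/3 + I*sqrt(5)/9))) = 1/(-903 - (-212 + (1/3 + I*sqrt(5)/9)**2 + (-37/3 - 37*I*sqrt(5)/9))) = 1/(-903 - (-673/3 + (1/3 + I*sqrt(5)/9)**2 - 37*I*sqrt(5)/9)) = 1/(-903 + (673/3 - (1/3 + I*sqrt(5)/9)**2 + 37*I*sqrt(5)/9)) = 1/(-2036/3 - (1/3 + I*sqrt(5)/9)**2 + 37*I*sqrt(5)/9)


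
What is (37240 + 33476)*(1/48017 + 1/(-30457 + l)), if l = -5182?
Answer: -875322648/1711277863 ≈ -0.51150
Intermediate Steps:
(37240 + 33476)*(1/48017 + 1/(-30457 + l)) = (37240 + 33476)*(1/48017 + 1/(-30457 - 5182)) = 70716*(1/48017 + 1/(-35639)) = 70716*(1/48017 - 1/35639) = 70716*(-12378/1711277863) = -875322648/1711277863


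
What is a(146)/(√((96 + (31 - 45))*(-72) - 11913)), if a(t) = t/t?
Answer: -I*√17817/17817 ≈ -0.0074917*I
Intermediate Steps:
a(t) = 1
a(146)/(√((96 + (31 - 45))*(-72) - 11913)) = 1/√((96 + (31 - 45))*(-72) - 11913) = 1/√((96 - 14)*(-72) - 11913) = 1/√(82*(-72) - 11913) = 1/√(-5904 - 11913) = 1/√(-17817) = 1/(I*√17817) = 1*(-I*√17817/17817) = -I*√17817/17817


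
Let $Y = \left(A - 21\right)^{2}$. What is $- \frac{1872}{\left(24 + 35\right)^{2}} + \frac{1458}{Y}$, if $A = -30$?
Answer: $\frac{22914}{1006009} \approx 0.022777$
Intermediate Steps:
$Y = 2601$ ($Y = \left(-30 - 21\right)^{2} = \left(-51\right)^{2} = 2601$)
$- \frac{1872}{\left(24 + 35\right)^{2}} + \frac{1458}{Y} = - \frac{1872}{\left(24 + 35\right)^{2}} + \frac{1458}{2601} = - \frac{1872}{59^{2}} + 1458 \cdot \frac{1}{2601} = - \frac{1872}{3481} + \frac{162}{289} = \frac{22914}{1006009}$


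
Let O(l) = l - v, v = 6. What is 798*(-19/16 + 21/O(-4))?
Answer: -104937/40 ≈ -2623.4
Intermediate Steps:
O(l) = -6 + l (O(l) = l - 1*6 = l - 6 = -6 + l)
798*(-19/16 + 21/O(-4)) = 798*(-19/16 + 21/(-6 - 4)) = 798*(-19*1/16 + 21/(-10)) = 798*(-19/16 + 21*(-1/10)) = 798*(-19/16 - 21/10) = 798*(-263/80) = -104937/40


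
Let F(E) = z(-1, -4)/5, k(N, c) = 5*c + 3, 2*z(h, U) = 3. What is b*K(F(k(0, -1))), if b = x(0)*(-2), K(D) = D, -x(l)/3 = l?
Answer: 0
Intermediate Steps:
x(l) = -3*l
z(h, U) = 3/2 (z(h, U) = (½)*3 = 3/2)
k(N, c) = 3 + 5*c
F(E) = 3/10 (F(E) = (3/2)/5 = (3/2)*(⅕) = 3/10)
b = 0 (b = -3*0*(-2) = 0*(-2) = 0)
b*K(F(k(0, -1))) = 0*(3/10) = 0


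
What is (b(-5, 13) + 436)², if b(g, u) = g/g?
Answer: 190969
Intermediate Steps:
b(g, u) = 1
(b(-5, 13) + 436)² = (1 + 436)² = 437² = 190969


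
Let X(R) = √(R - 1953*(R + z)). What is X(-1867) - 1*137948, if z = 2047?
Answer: -137948 + I*√353407 ≈ -1.3795e+5 + 594.48*I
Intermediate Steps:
X(R) = √(-3997791 - 1952*R) (X(R) = √(R - 1953*(R + 2047)) = √(R - 1953*(2047 + R)) = √(R + (-3997791 - 1953*R)) = √(-3997791 - 1952*R))
X(-1867) - 1*137948 = √(-3997791 - 1952*(-1867)) - 1*137948 = √(-3997791 + 3644384) - 137948 = √(-353407) - 137948 = I*√353407 - 137948 = -137948 + I*√353407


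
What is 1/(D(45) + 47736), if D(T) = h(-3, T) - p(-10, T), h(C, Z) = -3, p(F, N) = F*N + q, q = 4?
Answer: 1/48179 ≈ 2.0756e-5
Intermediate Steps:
p(F, N) = 4 + F*N (p(F, N) = F*N + 4 = 4 + F*N)
D(T) = -7 + 10*T (D(T) = -3 - (4 - 10*T) = -3 + (-4 + 10*T) = -7 + 10*T)
1/(D(45) + 47736) = 1/((-7 + 10*45) + 47736) = 1/((-7 + 450) + 47736) = 1/(443 + 47736) = 1/48179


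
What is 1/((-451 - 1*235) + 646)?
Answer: -1/40 ≈ -0.025000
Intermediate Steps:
1/((-451 - 1*235) + 646) = 1/((-451 - 235) + 646) = 1/(-686 + 646) = 1/(-40) = -1/40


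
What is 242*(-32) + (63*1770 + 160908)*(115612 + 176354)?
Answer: 79536786044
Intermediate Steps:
242*(-32) + (63*1770 + 160908)*(115612 + 176354) = -7744 + (111510 + 160908)*291966 = -7744 + 272418*291966 = -7744 + 79536793788 = 79536786044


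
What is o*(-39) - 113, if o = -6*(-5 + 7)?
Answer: 355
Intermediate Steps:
o = -12 (o = -6*2 = -12)
o*(-39) - 113 = -12*(-39) - 113 = 468 - 113 = 355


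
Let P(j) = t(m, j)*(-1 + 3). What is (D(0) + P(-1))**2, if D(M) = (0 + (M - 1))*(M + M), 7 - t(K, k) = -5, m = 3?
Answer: 576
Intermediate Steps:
t(K, k) = 12 (t(K, k) = 7 - 1*(-5) = 7 + 5 = 12)
D(M) = 2*M*(-1 + M) (D(M) = (0 + (-1 + M))*(2*M) = (-1 + M)*(2*M) = 2*M*(-1 + M))
P(j) = 24 (P(j) = 12*(-1 + 3) = 12*2 = 24)
(D(0) + P(-1))**2 = (2*0*(-1 + 0) + 24)**2 = (2*0*(-1) + 24)**2 = (0 + 24)**2 = 24**2 = 576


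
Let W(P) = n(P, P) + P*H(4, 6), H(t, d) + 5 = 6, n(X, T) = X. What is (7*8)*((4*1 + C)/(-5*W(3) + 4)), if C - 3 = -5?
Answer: -56/13 ≈ -4.3077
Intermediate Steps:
C = -2 (C = 3 - 5 = -2)
H(t, d) = 1 (H(t, d) = -5 + 6 = 1)
W(P) = 2*P (W(P) = P + P*1 = P + P = 2*P)
(7*8)*((4*1 + C)/(-5*W(3) + 4)) = (7*8)*((4*1 - 2)/(-10*3 + 4)) = 56*((4 - 2)/(-5*6 + 4)) = 56*(2/(-30 + 4)) = 56*(2/(-26)) = 56*(2*(-1/26)) = 56*(-1/13) = -56/13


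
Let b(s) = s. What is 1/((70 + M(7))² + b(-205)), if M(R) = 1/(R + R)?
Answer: 196/922181 ≈ 0.00021254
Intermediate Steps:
M(R) = 1/(2*R)
1/((70 + M(7))² + b(-205)) = 1/((70 + (½)/7)² - 205) = 1/((70 + (½)*(⅐))² - 205) = 1/((70 + 1/14)² - 205) = 1/((981/14)² - 205) = 1/(962361/196 - 205) = 1/(922181/196) = 196/922181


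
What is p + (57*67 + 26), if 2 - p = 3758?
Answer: 89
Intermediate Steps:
p = -3756 (p = 2 - 1*3758 = 2 - 3758 = -3756)
p + (57*67 + 26) = -3756 + (57*67 + 26) = -3756 + (3819 + 26) = -3756 + 3845 = 89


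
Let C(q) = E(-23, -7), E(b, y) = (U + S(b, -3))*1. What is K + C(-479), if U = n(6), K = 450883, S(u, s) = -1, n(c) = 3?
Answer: 450885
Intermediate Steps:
U = 3
E(b, y) = 2 (E(b, y) = (3 - 1)*1 = 2*1 = 2)
C(q) = 2
K + C(-479) = 450883 + 2 = 450885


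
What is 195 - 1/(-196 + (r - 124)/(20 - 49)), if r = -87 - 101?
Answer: 1047569/5372 ≈ 195.01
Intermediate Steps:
r = -188
195 - 1/(-196 + (r - 124)/(20 - 49)) = 195 - 1/(-196 + (-188 - 124)/(20 - 49)) = 195 - 1/(-196 - 312/(-29)) = 195 - 1/(-196 - 312*(-1/29)) = 195 - 1/(-196 + 312/29) = 195 - 1/(-5372/29) = 195 - 1*(-29/5372) = 195 + 29/5372 = 1047569/5372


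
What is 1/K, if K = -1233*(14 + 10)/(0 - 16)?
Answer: 2/3699 ≈ 0.00054069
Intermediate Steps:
K = 3699/2 (K = -29592/(-16) = -29592*(-1)/16 = -1233*(-3/2) = 3699/2 ≈ 1849.5)
1/K = 1/(3699/2) = 2/3699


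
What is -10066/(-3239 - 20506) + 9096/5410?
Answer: 27044158/12846045 ≈ 2.1053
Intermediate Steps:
-10066/(-3239 - 20506) + 9096/5410 = -10066/(-23745) + 9096*(1/5410) = -10066*(-1/23745) + 4548/2705 = 10066/23745 + 4548/2705 = 27044158/12846045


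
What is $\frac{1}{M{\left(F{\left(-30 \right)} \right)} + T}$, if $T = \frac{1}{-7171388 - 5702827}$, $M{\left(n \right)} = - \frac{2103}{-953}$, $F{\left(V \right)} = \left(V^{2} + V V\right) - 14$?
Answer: $\frac{12269126895}{27074473192} \approx 0.45316$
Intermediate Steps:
$F{\left(V \right)} = -14 + 2 V^{2}$ ($F{\left(V \right)} = \left(V^{2} + V^{2}\right) - 14 = 2 V^{2} - 14 = -14 + 2 V^{2}$)
$M{\left(n \right)} = \frac{2103}{953}$ ($M{\left(n \right)} = \left(-2103\right) \left(- \frac{1}{953}\right) = \frac{2103}{953}$)
$T = - \frac{1}{12874215}$ ($T = \frac{1}{-12874215} = - \frac{1}{12874215} \approx -7.7675 \cdot 10^{-8}$)
$\frac{1}{M{\left(F{\left(-30 \right)} \right)} + T} = \frac{1}{\frac{2103}{953} - \frac{1}{12874215}} = \frac{1}{\frac{27074473192}{12269126895}} = \frac{12269126895}{27074473192}$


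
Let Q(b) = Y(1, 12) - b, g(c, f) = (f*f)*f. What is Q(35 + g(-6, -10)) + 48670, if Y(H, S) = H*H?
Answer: 49636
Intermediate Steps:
Y(H, S) = H²
g(c, f) = f³ (g(c, f) = f²*f = f³)
Q(b) = 1 - b (Q(b) = 1² - b = 1 - b)
Q(35 + g(-6, -10)) + 48670 = (1 - (35 + (-10)³)) + 48670 = (1 - (35 - 1000)) + 48670 = (1 - 1*(-965)) + 48670 = (1 + 965) + 48670 = 966 + 48670 = 49636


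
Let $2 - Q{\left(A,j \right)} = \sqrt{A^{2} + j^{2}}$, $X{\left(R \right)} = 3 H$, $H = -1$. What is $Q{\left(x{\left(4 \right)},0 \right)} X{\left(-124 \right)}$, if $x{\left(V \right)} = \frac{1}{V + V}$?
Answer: $- \frac{45}{8} \approx -5.625$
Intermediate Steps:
$X{\left(R \right)} = -3$ ($X{\left(R \right)} = 3 \left(-1\right) = -3$)
$x{\left(V \right)} = \frac{1}{2 V}$
$Q{\left(A,j \right)} = 2 - \sqrt{A^{2} + j^{2}}$
$Q{\left(x{\left(4 \right)},0 \right)} X{\left(-124 \right)} = \left(2 - \sqrt{\left(\frac{1}{2 \cdot 4}\right)^{2} + 0^{2}}\right) \left(-3\right) = \left(2 - \sqrt{\left(\frac{1}{2} \cdot \frac{1}{4}\right)^{2} + 0}\right) \left(-3\right) = \left(2 - \sqrt{\left(\frac{1}{8}\right)^{2} + 0}\right) \left(-3\right) = \left(2 - \sqrt{\frac{1}{64} + 0}\right) \left(-3\right) = \left(2 - \sqrt{\frac{1}{64}}\right) \left(-3\right) = \left(2 - \frac{1}{8}\right) \left(-3\right) = \frac{15}{8} \left(-3\right) = - \frac{45}{8}$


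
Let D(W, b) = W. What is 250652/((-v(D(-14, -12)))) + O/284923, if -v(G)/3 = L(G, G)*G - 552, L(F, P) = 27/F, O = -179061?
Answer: -71698540871/448753725 ≈ -159.77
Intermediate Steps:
v(G) = 1575 (v(G) = -3*((27/G)*G - 552) = -3*(27 - 552) = -3*(-525) = 1575)
250652/((-v(D(-14, -12)))) + O/284923 = 250652/((-1*1575)) - 179061/284923 = 250652/(-1575) - 179061*1/284923 = 250652*(-1/1575) - 179061/284923 = -250652/1575 - 179061/284923 = -71698540871/448753725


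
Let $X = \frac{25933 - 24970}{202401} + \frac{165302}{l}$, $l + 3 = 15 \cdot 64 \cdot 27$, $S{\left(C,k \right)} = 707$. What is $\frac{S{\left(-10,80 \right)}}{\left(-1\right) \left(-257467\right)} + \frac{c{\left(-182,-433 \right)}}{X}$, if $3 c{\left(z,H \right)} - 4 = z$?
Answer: $- \frac{1271595089491981}{136834507783457} \approx -9.2929$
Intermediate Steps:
$c{\left(z,H \right)} = \frac{4}{3} + \frac{z}{3}$
$l = 25917$ ($l = -3 + 15 \cdot 64 \cdot 27 = -3 + 960 \cdot 27 = -3 + 25920 = 25917$)
$X = \frac{3720249797}{582847413}$ ($X = \frac{25933 - 24970}{202401} + \frac{165302}{25917} = \left(25933 - 24970\right) \frac{1}{202401} + 165302 \cdot \frac{1}{25917} = 963 \cdot \frac{1}{202401} + \frac{165302}{25917} = \frac{107}{22489} + \frac{165302}{25917} = \frac{3720249797}{582847413} \approx 6.3829$)
$\frac{S{\left(-10,80 \right)}}{\left(-1\right) \left(-257467\right)} + \frac{c{\left(-182,-433 \right)}}{X} = \frac{707}{\left(-1\right) \left(-257467\right)} + \frac{\frac{4}{3} + \frac{1}{3} \left(-182\right)}{\frac{3720249797}{582847413}} = \frac{707}{257467} + \left(\frac{4}{3} - \frac{182}{3}\right) \frac{582847413}{3720249797} = 707 \cdot \frac{1}{257467} - \frac{34582279838}{3720249797} = \frac{101}{36781} - \frac{34582279838}{3720249797} = - \frac{1271595089491981}{136834507783457}$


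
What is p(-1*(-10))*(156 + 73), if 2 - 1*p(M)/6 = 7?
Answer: -6870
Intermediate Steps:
p(M) = -30 (p(M) = 12 - 6*7 = 12 - 42 = -30)
p(-1*(-10))*(156 + 73) = -30*(156 + 73) = -30*229 = -6870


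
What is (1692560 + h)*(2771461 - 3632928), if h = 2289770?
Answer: -3430645878110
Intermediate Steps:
(1692560 + h)*(2771461 - 3632928) = (1692560 + 2289770)*(2771461 - 3632928) = 3982330*(-861467) = -3430645878110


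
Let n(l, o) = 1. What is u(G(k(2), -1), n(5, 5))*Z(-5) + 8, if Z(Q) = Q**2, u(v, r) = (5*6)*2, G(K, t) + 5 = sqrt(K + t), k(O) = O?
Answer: 1508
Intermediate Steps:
G(K, t) = -5 + sqrt(K + t)
u(v, r) = 60 (u(v, r) = 30*2 = 60)
u(G(k(2), -1), n(5, 5))*Z(-5) + 8 = 60*(-5)**2 + 8 = 60*25 + 8 = 1500 + 8 = 1508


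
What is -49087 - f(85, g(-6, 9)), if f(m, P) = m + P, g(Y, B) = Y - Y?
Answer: -49172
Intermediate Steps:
g(Y, B) = 0
f(m, P) = P + m
-49087 - f(85, g(-6, 9)) = -49087 - (0 + 85) = -49087 - 1*85 = -49087 - 85 = -49172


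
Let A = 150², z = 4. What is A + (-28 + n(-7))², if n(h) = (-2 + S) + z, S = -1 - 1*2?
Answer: 23341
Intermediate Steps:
A = 22500
S = -3 (S = -1 - 2 = -3)
n(h) = -1 (n(h) = (-2 - 3) + 4 = -5 + 4 = -1)
A + (-28 + n(-7))² = 22500 + (-28 - 1)² = 22500 + (-29)² = 22500 + 841 = 23341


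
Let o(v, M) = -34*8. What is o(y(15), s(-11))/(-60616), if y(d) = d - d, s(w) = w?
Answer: 34/7577 ≈ 0.0044873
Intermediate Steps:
y(d) = 0
o(v, M) = -272
o(y(15), s(-11))/(-60616) = -272/(-60616) = -272*(-1/60616) = 34/7577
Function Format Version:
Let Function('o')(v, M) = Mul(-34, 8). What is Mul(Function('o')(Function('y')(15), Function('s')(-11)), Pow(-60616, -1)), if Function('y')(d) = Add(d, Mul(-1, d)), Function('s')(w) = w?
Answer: Rational(34, 7577) ≈ 0.0044873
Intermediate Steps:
Function('y')(d) = 0
Function('o')(v, M) = -272
Mul(Function('o')(Function('y')(15), Function('s')(-11)), Pow(-60616, -1)) = Mul(-272, Pow(-60616, -1)) = Mul(-272, Rational(-1, 60616)) = Rational(34, 7577)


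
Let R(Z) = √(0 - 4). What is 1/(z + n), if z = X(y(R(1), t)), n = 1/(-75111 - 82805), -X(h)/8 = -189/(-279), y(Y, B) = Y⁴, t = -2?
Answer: -4895396/26529919 ≈ -0.18452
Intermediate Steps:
R(Z) = 2*I (R(Z) = √(-4) = 2*I)
X(h) = -168/31 (X(h) = -(-1512)/(-279) = -(-1512)*(-1)/279 = -8*21/31 = -168/31)
n = -1/157916 (n = 1/(-157916) = -1/157916 ≈ -6.3325e-6)
z = -168/31 ≈ -5.4194
1/(z + n) = 1/(-168/31 - 1/157916) = 1/(-26529919/4895396) = -4895396/26529919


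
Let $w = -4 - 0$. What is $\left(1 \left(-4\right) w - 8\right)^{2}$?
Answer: $64$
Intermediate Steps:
$w = -4$ ($w = -4 + 0 = -4$)
$\left(1 \left(-4\right) w - 8\right)^{2} = \left(1 \left(-4\right) \left(-4\right) - 8\right)^{2} = \left(\left(-4\right) \left(-4\right) - 8\right)^{2} = \left(16 - 8\right)^{2} = 8^{2} = 64$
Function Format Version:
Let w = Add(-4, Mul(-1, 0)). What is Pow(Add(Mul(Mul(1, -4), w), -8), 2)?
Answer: 64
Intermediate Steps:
w = -4 (w = Add(-4, 0) = -4)
Pow(Add(Mul(Mul(1, -4), w), -8), 2) = Pow(Add(Mul(Mul(1, -4), -4), -8), 2) = Pow(Add(Mul(-4, -4), -8), 2) = Pow(Add(16, -8), 2) = Pow(8, 2) = 64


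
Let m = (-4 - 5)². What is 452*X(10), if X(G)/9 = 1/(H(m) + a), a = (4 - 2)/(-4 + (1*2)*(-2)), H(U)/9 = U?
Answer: 16272/2915 ≈ 5.5822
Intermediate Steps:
m = 81 (m = (-9)² = 81)
H(U) = 9*U
a = -¼ (a = 2/(-4 + 2*(-2)) = 2/(-4 - 4) = 2/(-8) = 2*(-⅛) = -¼ ≈ -0.25000)
X(G) = 36/2915 (X(G) = 9/(9*81 - ¼) = 9/(729 - ¼) = 9/(2915/4) = 9*(4/2915) = 36/2915)
452*X(10) = 452*(36/2915) = 16272/2915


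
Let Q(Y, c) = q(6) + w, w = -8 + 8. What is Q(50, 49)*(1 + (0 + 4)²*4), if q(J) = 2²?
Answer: 260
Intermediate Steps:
w = 0
q(J) = 4
Q(Y, c) = 4 (Q(Y, c) = 4 + 0 = 4)
Q(50, 49)*(1 + (0 + 4)²*4) = 4*(1 + (0 + 4)²*4) = 4*(1 + 4²*4) = 4*(1 + 16*4) = 4*(1 + 64) = 4*65 = 260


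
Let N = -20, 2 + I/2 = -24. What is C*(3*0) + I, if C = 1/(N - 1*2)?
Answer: -52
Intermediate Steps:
I = -52 (I = -4 + 2*(-24) = -4 - 48 = -52)
C = -1/22 (C = 1/(-20 - 1*2) = 1/(-20 - 2) = 1/(-22) = -1/22 ≈ -0.045455)
C*(3*0) + I = -3*0/22 - 52 = -1/22*0 - 52 = 0 - 52 = -52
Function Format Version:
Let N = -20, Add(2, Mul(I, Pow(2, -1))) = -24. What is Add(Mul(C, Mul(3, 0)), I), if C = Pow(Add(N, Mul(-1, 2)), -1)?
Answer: -52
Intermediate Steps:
I = -52 (I = Add(-4, Mul(2, -24)) = Add(-4, -48) = -52)
C = Rational(-1, 22) (C = Pow(Add(-20, Mul(-1, 2)), -1) = Pow(Add(-20, -2), -1) = Pow(-22, -1) = Rational(-1, 22) ≈ -0.045455)
Add(Mul(C, Mul(3, 0)), I) = Add(Mul(Rational(-1, 22), Mul(3, 0)), -52) = Add(Mul(Rational(-1, 22), 0), -52) = Add(0, -52) = -52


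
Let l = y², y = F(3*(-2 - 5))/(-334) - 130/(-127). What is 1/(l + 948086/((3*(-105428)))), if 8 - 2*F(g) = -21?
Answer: -569085602213616/1159095736587185 ≈ -0.49097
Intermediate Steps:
F(g) = 29/2 (F(g) = 4 - ½*(-21) = 4 + 21/2 = 29/2)
y = 83157/84836 (y = (29/2)/(-334) - 130/(-127) = (29/2)*(-1/334) - 130*(-1/127) = -29/668 + 130/127 = 83157/84836 ≈ 0.98021)
l = 6915086649/7197146896 (l = (83157/84836)² = 6915086649/7197146896 ≈ 0.96081)
1/(l + 948086/((3*(-105428)))) = 1/(6915086649/7197146896 + 948086/((3*(-105428)))) = 1/(6915086649/7197146896 + 948086/(-316284)) = 1/(6915086649/7197146896 + 948086*(-1/316284)) = 1/(6915086649/7197146896 - 474043/158142) = 1/(-1159095736587185/569085602213616) = -569085602213616/1159095736587185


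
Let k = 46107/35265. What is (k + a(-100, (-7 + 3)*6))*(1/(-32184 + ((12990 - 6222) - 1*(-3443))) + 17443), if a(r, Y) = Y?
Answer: -102238999661538/258292615 ≈ -3.9583e+5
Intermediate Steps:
k = 15369/11755 (k = 46107*(1/35265) = 15369/11755 ≈ 1.3074)
(k + a(-100, (-7 + 3)*6))*(1/(-32184 + ((12990 - 6222) - 1*(-3443))) + 17443) = (15369/11755 + (-7 + 3)*6)*(1/(-32184 + ((12990 - 6222) - 1*(-3443))) + 17443) = (15369/11755 - 4*6)*(1/(-32184 + (6768 + 3443)) + 17443) = (15369/11755 - 24)*(1/(-32184 + 10211) + 17443) = -266751*(1/(-21973) + 17443)/11755 = -266751*(-1/21973 + 17443)/11755 = -266751/11755*383275038/21973 = -102238999661538/258292615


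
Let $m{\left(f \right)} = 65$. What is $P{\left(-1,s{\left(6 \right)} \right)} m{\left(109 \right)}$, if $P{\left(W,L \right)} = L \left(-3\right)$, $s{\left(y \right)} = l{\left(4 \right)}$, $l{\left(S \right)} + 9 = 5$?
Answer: $780$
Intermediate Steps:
$l{\left(S \right)} = -4$ ($l{\left(S \right)} = -9 + 5 = -4$)
$s{\left(y \right)} = -4$
$P{\left(W,L \right)} = - 3 L$
$P{\left(-1,s{\left(6 \right)} \right)} m{\left(109 \right)} = \left(-3\right) \left(-4\right) 65 = 12 \cdot 65 = 780$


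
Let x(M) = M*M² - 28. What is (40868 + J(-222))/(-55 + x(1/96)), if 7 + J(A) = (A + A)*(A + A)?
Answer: -210564513792/73433087 ≈ -2867.4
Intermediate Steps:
J(A) = -7 + 4*A² (J(A) = -7 + (A + A)*(A + A) = -7 + (2*A)*(2*A) = -7 + 4*A²)
x(M) = -28 + M³ (x(M) = M³ - 28 = -28 + M³)
(40868 + J(-222))/(-55 + x(1/96)) = (40868 + (-7 + 4*(-222)²))/(-55 + (-28 + (1/96)³)) = (40868 + (-7 + 4*49284))/(-55 + (-28 + (1/96)³)) = (40868 + (-7 + 197136))/(-55 + (-28 + 1/884736)) = (40868 + 197129)/(-55 - 24772607/884736) = 237997/(-73433087/884736) = 237997*(-884736/73433087) = -210564513792/73433087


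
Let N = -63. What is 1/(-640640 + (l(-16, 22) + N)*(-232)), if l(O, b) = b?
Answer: -1/631128 ≈ -1.5845e-6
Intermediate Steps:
1/(-640640 + (l(-16, 22) + N)*(-232)) = 1/(-640640 + (22 - 63)*(-232)) = 1/(-640640 - 41*(-232)) = 1/(-640640 + 9512) = 1/(-631128) = -1/631128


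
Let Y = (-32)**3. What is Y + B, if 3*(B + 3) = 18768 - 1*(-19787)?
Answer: -59758/3 ≈ -19919.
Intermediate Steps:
Y = -32768
B = 38546/3 (B = -3 + (18768 - 1*(-19787))/3 = -3 + (18768 + 19787)/3 = -3 + (1/3)*38555 = -3 + 38555/3 = 38546/3 ≈ 12849.)
Y + B = -32768 + 38546/3 = -59758/3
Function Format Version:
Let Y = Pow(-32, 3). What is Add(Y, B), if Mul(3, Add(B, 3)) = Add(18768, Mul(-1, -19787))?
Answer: Rational(-59758, 3) ≈ -19919.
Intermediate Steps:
Y = -32768
B = Rational(38546, 3) (B = Add(-3, Mul(Rational(1, 3), Add(18768, Mul(-1, -19787)))) = Add(-3, Mul(Rational(1, 3), Add(18768, 19787))) = Add(-3, Mul(Rational(1, 3), 38555)) = Add(-3, Rational(38555, 3)) = Rational(38546, 3) ≈ 12849.)
Add(Y, B) = Add(-32768, Rational(38546, 3)) = Rational(-59758, 3)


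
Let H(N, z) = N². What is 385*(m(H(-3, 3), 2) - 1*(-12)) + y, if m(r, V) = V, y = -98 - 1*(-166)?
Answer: 5458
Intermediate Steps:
y = 68 (y = -98 + 166 = 68)
385*(m(H(-3, 3), 2) - 1*(-12)) + y = 385*(2 - 1*(-12)) + 68 = 385*(2 + 12) + 68 = 385*14 + 68 = 5390 + 68 = 5458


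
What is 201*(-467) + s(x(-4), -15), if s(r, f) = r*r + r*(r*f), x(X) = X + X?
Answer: -94763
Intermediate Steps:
x(X) = 2*X
s(r, f) = r**2 + f*r**2 (s(r, f) = r**2 + r*(f*r) = r**2 + f*r**2)
201*(-467) + s(x(-4), -15) = 201*(-467) + (2*(-4))**2*(1 - 15) = -93867 + (-8)**2*(-14) = -93867 + 64*(-14) = -93867 - 896 = -94763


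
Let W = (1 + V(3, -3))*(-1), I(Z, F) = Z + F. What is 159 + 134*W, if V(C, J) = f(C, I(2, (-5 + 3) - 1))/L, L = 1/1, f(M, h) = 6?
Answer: -779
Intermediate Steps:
I(Z, F) = F + Z
L = 1 (L = 1*1 = 1)
V(C, J) = 6 (V(C, J) = 6/1 = 6*1 = 6)
W = -7 (W = (1 + 6)*(-1) = 7*(-1) = -7)
159 + 134*W = 159 + 134*(-7) = 159 - 938 = -779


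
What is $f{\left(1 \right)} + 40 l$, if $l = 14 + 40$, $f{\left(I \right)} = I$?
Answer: $2161$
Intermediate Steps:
$l = 54$
$f{\left(1 \right)} + 40 l = 1 + 40 \cdot 54 = 1 + 2160 = 2161$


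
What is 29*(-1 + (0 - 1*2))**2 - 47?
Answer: 214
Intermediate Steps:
29*(-1 + (0 - 1*2))**2 - 47 = 29*(-1 + (0 - 2))**2 - 47 = 29*(-1 - 2)**2 - 47 = 29*(-3)**2 - 47 = 29*9 - 47 = 261 - 47 = 214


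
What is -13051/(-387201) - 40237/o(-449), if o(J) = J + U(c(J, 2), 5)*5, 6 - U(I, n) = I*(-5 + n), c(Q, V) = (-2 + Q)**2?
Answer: 15585275006/162237219 ≈ 96.065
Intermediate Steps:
U(I, n) = 6 - I*(-5 + n)
o(J) = 30 + J (o(J) = J + (6 + 5*(-2 + J)**2 - 1*(-2 + J)**2*5)*5 = J + (6 + 5*(-2 + J)**2 - 5*(-2 + J)**2)*5 = J + 6*5 = J + 30 = 30 + J)
-13051/(-387201) - 40237/o(-449) = -13051/(-387201) - 40237/(30 - 449) = -13051*(-1/387201) - 40237/(-419) = 13051/387201 - 40237*(-1/419) = 13051/387201 + 40237/419 = 15585275006/162237219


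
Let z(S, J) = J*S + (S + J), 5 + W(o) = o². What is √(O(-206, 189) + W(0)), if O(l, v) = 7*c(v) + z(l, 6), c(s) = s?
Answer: I*√118 ≈ 10.863*I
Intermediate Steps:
W(o) = -5 + o²
z(S, J) = J + S + J*S (z(S, J) = J*S + (J + S) = J + S + J*S)
O(l, v) = 6 + 7*l + 7*v (O(l, v) = 7*v + (6 + l + 6*l) = 7*v + (6 + 7*l) = 6 + 7*l + 7*v)
√(O(-206, 189) + W(0)) = √((6 + 7*(-206) + 7*189) + (-5 + 0²)) = √((6 - 1442 + 1323) + (-5 + 0)) = √(-113 - 5) = √(-118) = I*√118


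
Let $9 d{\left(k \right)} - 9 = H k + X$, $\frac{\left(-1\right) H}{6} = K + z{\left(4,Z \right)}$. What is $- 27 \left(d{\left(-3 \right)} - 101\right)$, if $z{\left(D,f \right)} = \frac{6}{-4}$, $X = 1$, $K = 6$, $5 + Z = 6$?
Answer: $2454$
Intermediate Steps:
$Z = 1$ ($Z = -5 + 6 = 1$)
$z{\left(D,f \right)} = - \frac{3}{2}$ ($z{\left(D,f \right)} = 6 \left(- \frac{1}{4}\right) = - \frac{3}{2}$)
$H = -27$ ($H = - 6 \left(6 - \frac{3}{2}\right) = \left(-6\right) \frac{9}{2} = -27$)
$d{\left(k \right)} = \frac{10}{9} - 3 k$ ($d{\left(k \right)} = 1 + \frac{- 27 k + 1}{9} = 1 + \frac{1 - 27 k}{9} = 1 - \left(- \frac{1}{9} + 3 k\right) = \frac{10}{9} - 3 k$)
$- 27 \left(d{\left(-3 \right)} - 101\right) = - 27 \left(\left(\frac{10}{9} - -9\right) - 101\right) = - 27 \left(\left(\frac{10}{9} + 9\right) - 101\right) = - 27 \left(\frac{91}{9} - 101\right) = \left(-27\right) \left(- \frac{818}{9}\right) = 2454$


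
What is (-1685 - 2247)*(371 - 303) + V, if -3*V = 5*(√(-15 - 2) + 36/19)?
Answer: -5080204/19 - 5*I*√17/3 ≈ -2.6738e+5 - 6.8718*I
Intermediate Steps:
V = -60/19 - 5*I*√17/3 (V = -5*(√(-15 - 2) + 36/19)/3 = -5*(√(-17) + 36*(1/19))/3 = -5*(I*√17 + 36/19)/3 = -5*(36/19 + I*√17)/3 = -(180/19 + 5*I*√17)/3 = -60/19 - 5*I*√17/3 ≈ -3.1579 - 6.8718*I)
(-1685 - 2247)*(371 - 303) + V = (-1685 - 2247)*(371 - 303) + (-60/19 - 5*I*√17/3) = -3932*68 + (-60/19 - 5*I*√17/3) = -267376 + (-60/19 - 5*I*√17/3) = -5080204/19 - 5*I*√17/3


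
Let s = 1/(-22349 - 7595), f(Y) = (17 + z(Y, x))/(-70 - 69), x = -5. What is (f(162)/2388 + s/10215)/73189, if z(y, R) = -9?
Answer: -203946301/619244096621424840 ≈ -3.2935e-10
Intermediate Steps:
f(Y) = -8/139 (f(Y) = (17 - 9)/(-70 - 69) = 8/(-139) = 8*(-1/139) = -8/139)
s = -1/29944 (s = 1/(-29944) = -1/29944 ≈ -3.3396e-5)
(f(162)/2388 + s/10215)/73189 = (-8/139/2388 - 1/29944/10215)/73189 = (-8/139*1/2388 - 1/29944*1/10215)*(1/73189) = (-2/82983 - 1/305877960)*(1/73189) = -203946301/8460890251560*1/73189 = -203946301/619244096621424840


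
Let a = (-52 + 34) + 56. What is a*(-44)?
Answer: -1672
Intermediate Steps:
a = 38 (a = -18 + 56 = 38)
a*(-44) = 38*(-44) = -1672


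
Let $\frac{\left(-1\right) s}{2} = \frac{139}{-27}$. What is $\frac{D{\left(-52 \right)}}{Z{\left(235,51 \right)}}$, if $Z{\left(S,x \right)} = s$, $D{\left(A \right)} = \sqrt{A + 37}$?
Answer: $\frac{27 i \sqrt{15}}{278} \approx 0.37615 i$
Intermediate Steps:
$s = \frac{278}{27}$ ($s = - 2 \frac{139}{-27} = - 2 \cdot 139 \left(- \frac{1}{27}\right) = \left(-2\right) \left(- \frac{139}{27}\right) = \frac{278}{27} \approx 10.296$)
$D{\left(A \right)} = \sqrt{37 + A}$
$Z{\left(S,x \right)} = \frac{278}{27}$
$\frac{D{\left(-52 \right)}}{Z{\left(235,51 \right)}} = \frac{\sqrt{37 - 52}}{\frac{278}{27}} = \sqrt{-15} \cdot \frac{27}{278} = i \sqrt{15} \cdot \frac{27}{278} = \frac{27 i \sqrt{15}}{278}$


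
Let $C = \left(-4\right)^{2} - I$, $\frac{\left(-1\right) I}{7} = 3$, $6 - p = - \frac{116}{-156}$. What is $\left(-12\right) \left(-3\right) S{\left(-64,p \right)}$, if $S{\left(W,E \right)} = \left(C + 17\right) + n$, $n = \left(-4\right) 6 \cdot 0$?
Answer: $1944$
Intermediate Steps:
$p = \frac{205}{39}$ ($p = 6 - - \frac{116}{-156} = 6 - \left(-116\right) \left(- \frac{1}{156}\right) = 6 - \frac{29}{39} = \frac{205}{39} \approx 5.2564$)
$I = -21$ ($I = \left(-7\right) 3 = -21$)
$C = 37$ ($C = \left(-4\right)^{2} - -21 = 16 + 21 = 37$)
$n = 0$ ($n = \left(-24\right) 0 = 0$)
$S{\left(W,E \right)} = 54$ ($S{\left(W,E \right)} = \left(37 + 17\right) + 0 = 54 + 0 = 54$)
$\left(-12\right) \left(-3\right) S{\left(-64,p \right)} = \left(-12\right) \left(-3\right) 54 = 36 \cdot 54 = 1944$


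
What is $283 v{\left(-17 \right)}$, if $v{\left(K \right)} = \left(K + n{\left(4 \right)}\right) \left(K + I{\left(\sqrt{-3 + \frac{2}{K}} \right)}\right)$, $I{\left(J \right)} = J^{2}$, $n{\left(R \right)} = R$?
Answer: $\frac{1258218}{17} \approx 74013.0$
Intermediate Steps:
$v{\left(K \right)} = \left(4 + K\right) \left(-3 + K + \frac{2}{K}\right)$ ($v{\left(K \right)} = \left(K + 4\right) \left(K + \left(\sqrt{-3 + \frac{2}{K}}\right)^{2}\right) = \left(4 + K\right) \left(K - \left(3 - \frac{2}{K}\right)\right) = \left(4 + K\right) \left(-3 + K + \frac{2}{K}\right)$)
$283 v{\left(-17 \right)} = 283 \left(-10 - 17 + \left(-17\right)^{2} + \frac{8}{-17}\right) = 283 \left(-10 - 17 + 289 + 8 \left(- \frac{1}{17}\right)\right) = 283 \left(-10 - 17 + 289 - \frac{8}{17}\right) = 283 \cdot \frac{4446}{17} = \frac{1258218}{17}$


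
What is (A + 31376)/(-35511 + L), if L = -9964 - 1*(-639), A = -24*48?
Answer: -7556/11209 ≈ -0.67410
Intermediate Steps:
A = -1152
L = -9325 (L = -9964 + 639 = -9325)
(A + 31376)/(-35511 + L) = (-1152 + 31376)/(-35511 - 9325) = 30224/(-44836) = 30224*(-1/44836) = -7556/11209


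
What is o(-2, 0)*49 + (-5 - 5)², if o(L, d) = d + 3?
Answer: 247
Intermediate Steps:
o(L, d) = 3 + d
o(-2, 0)*49 + (-5 - 5)² = (3 + 0)*49 + (-5 - 5)² = 3*49 + (-10)² = 147 + 100 = 247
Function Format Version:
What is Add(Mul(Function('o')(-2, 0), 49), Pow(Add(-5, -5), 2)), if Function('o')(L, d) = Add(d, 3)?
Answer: 247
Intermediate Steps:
Function('o')(L, d) = Add(3, d)
Add(Mul(Function('o')(-2, 0), 49), Pow(Add(-5, -5), 2)) = Add(Mul(Add(3, 0), 49), Pow(Add(-5, -5), 2)) = Add(Mul(3, 49), Pow(-10, 2)) = Add(147, 100) = 247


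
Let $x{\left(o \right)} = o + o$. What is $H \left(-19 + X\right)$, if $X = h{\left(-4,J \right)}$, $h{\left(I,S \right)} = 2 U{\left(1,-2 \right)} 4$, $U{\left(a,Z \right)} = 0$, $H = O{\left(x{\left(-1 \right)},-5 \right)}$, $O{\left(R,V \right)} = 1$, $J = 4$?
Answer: $-19$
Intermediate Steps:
$x{\left(o \right)} = 2 o$
$H = 1$
$h{\left(I,S \right)} = 0$ ($h{\left(I,S \right)} = 2 \cdot 0 \cdot 4 = 0 \cdot 4 = 0$)
$X = 0$
$H \left(-19 + X\right) = 1 \left(-19 + 0\right) = 1 \left(-19\right) = -19$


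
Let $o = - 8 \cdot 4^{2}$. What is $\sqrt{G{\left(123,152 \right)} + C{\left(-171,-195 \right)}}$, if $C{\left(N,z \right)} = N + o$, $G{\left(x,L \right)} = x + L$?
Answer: $2 i \sqrt{6} \approx 4.899 i$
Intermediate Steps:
$o = -128$ ($o = \left(-8\right) 16 = -128$)
$G{\left(x,L \right)} = L + x$
$C{\left(N,z \right)} = -128 + N$ ($C{\left(N,z \right)} = N - 128 = -128 + N$)
$\sqrt{G{\left(123,152 \right)} + C{\left(-171,-195 \right)}} = \sqrt{\left(152 + 123\right) - 299} = \sqrt{275 - 299} = \sqrt{-24} = 2 i \sqrt{6}$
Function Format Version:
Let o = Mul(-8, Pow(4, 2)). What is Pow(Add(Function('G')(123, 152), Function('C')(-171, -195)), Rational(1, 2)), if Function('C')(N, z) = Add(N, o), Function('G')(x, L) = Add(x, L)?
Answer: Mul(2, I, Pow(6, Rational(1, 2))) ≈ Mul(4.8990, I)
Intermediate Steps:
o = -128 (o = Mul(-8, 16) = -128)
Function('G')(x, L) = Add(L, x)
Function('C')(N, z) = Add(-128, N) (Function('C')(N, z) = Add(N, -128) = Add(-128, N))
Pow(Add(Function('G')(123, 152), Function('C')(-171, -195)), Rational(1, 2)) = Pow(Add(Add(152, 123), Add(-128, -171)), Rational(1, 2)) = Pow(Add(275, -299), Rational(1, 2)) = Pow(-24, Rational(1, 2)) = Mul(2, I, Pow(6, Rational(1, 2)))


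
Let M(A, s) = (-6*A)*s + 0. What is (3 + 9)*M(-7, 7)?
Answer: 3528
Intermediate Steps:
M(A, s) = -6*A*s (M(A, s) = -6*A*s + 0 = -6*A*s)
(3 + 9)*M(-7, 7) = (3 + 9)*(-6*(-7)*7) = 12*294 = 3528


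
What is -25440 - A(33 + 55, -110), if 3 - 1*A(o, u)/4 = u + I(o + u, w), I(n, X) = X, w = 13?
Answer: -25840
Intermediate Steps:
A(o, u) = -40 - 4*u (A(o, u) = 12 - 4*(u + 13) = 12 - 4*(13 + u) = 12 + (-52 - 4*u) = -40 - 4*u)
-25440 - A(33 + 55, -110) = -25440 - (-40 - 4*(-110)) = -25440 - (-40 + 440) = -25440 - 1*400 = -25440 - 400 = -25840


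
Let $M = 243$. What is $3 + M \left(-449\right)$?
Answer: $-109104$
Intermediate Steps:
$3 + M \left(-449\right) = 3 + 243 \left(-449\right) = 3 - 109107 = -109104$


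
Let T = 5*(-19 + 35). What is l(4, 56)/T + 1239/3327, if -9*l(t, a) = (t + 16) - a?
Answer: 9369/22180 ≈ 0.42241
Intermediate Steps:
l(t, a) = -16/9 - t/9 + a/9 (l(t, a) = -((t + 16) - a)/9 = -((16 + t) - a)/9 = -(16 + t - a)/9 = -16/9 - t/9 + a/9)
T = 80 (T = 5*16 = 80)
l(4, 56)/T + 1239/3327 = (-16/9 - ⅑*4 + (⅑)*56)/80 + 1239/3327 = (-16/9 - 4/9 + 56/9)*(1/80) + 1239*(1/3327) = 4*(1/80) + 413/1109 = 1/20 + 413/1109 = 9369/22180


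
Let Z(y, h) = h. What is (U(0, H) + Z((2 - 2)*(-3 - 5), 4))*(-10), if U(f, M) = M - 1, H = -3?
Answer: 0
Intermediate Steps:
U(f, M) = -1 + M
(U(0, H) + Z((2 - 2)*(-3 - 5), 4))*(-10) = ((-1 - 3) + 4)*(-10) = (-4 + 4)*(-10) = 0*(-10) = 0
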